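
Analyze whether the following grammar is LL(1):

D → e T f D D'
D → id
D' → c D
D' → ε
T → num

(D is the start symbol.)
No. Predict set conflict for D': { 'c' }

A grammar is LL(1) if for each non-terminal N with multiple productions, the predict sets of those productions are pairwise disjoint, where PREDICT(N → α) = (FIRST(α) \ {ε}) ∪ (FOLLOW(N) if α ⇒* ε).

Relevant sets:
  FOLLOW(D') = { $, 'c' }

For D:
  PREDICT(D → e T f D D') = { 'e' }
  PREDICT(D → id) = { 'id' }
For D':
  PREDICT(D' → c D) = { 'c' }
  PREDICT(D' → ε) = { $, 'c' }
T has a single production, so nothing to check there.

Conflict found: Predict set conflict for D': { 'c' }
The grammar is NOT LL(1).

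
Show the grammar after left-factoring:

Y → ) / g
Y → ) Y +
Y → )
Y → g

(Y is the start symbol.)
Y → ) Y'
Y' → / g
Y' → Y +
Y' → ε
Y → g

Left-factoring transforms A → αβ₁ | αβ₂ into A → αA' and A' → β₁ | β₂
(α is the longest common prefix among the alternatives). Repeat until
no nonterminal has two alternatives with a common prefix.

Round 1: Y has alternatives sharing prefix ')'. Introduce Y': Y → ) Y'
  Add: Y' → / g
  Add: Y' → Y +
  Add: Y' → ε

No remaining common prefixes — done.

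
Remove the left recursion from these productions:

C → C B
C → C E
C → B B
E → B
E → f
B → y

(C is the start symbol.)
C is directly left-recursive. The standard transformation for
  A → A α₁ | ... | A α_m | β₁ | ... | β_n
is
  A  → β₁ A' | ... | β_n A'
  A' → α₁ A' | ... | α_m A' | ε

C → B B becomes C → B B C'
C → C B becomes C' → B C'
C → C E becomes C' → E C'
Add C' → ε

Productions for other non-terminals are unchanged:
  E → B
  E → f
  B → y

Resulting grammar:
C → B B C'
C' → B C'
C' → E C'
C' → ε
E → B
E → f
B → y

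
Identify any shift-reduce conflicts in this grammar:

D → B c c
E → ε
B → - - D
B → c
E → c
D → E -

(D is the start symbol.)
Yes — I0: [E → .] vs [B → . - - D]; I9: [E → .] vs [B → . - - D]

Augment with D' → D and build the canonical LR(0) collection (I0 = CLOSURE({[D' → . D]}), then GOTO on every symbol after a dot until no new states appear). It has 11 states:
  I0: { [B → . - - D], [B → . c], [D → . B c c], [D → . E -], [D' → . D], [E → . c], [E → .] }  — shift, reduce
  I1: { [B → - . - D] }  — shift
  I2: { [D → B . c c] }  — shift
  I3: { [D' → D .] }  — accept
  I4: { [D → E . -] }  — shift
  I5: { [B → c .], [E → c .] }  — 2 reduces
  I6: { [D → E - .] }  — reduce
  I7: { [D → B c . c] }  — shift
  I8: { [D → B c c .] }  — reduce
  I9: { [B → - - . D], [B → . - - D], [B → . c], [D → . B c c], [D → . E -], [E → . c], [E → .] }  — shift, reduce
  I10: { [B → - - D .] }  — reduce

I0 contains reduce item [E → .] and shift items [B → . - - D], [B → . c], [E → . c] — shift-reduce conflict.
I9 contains reduce item [E → .] and shift items [B → . - - D], [B → . c], [E → . c] — shift-reduce conflict.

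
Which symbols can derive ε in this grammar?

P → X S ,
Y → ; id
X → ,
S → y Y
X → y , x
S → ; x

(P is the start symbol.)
There are no ε-productions, so no non-terminal can derive ε.
No non-terminals are nullable.

Answer: None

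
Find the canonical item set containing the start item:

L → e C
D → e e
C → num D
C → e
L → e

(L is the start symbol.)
First, augment the grammar with L' → L
I₀ = CLOSURE({ [L' → . L] }):
  [L' → . L] has the dot before L: add [L → . e C], [L → . e]
No further items can be added.

I₀ = { [L → . e C], [L → . e], [L' → . L] }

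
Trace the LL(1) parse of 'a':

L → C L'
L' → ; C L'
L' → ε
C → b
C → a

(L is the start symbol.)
Stack is shown with the top on the left.

Stack   Input  Action
---------------------
L $     a $    output L → C L'
C L' $  a $    output C → a
a L' $  a $    match 'a'
L' $    $      output L' → ε
$       $      accept

The string is accepted.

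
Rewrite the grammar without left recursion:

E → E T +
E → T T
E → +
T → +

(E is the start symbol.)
E → T T E'
E → + E'
E' → T + E'
E' → ε
T → +

E is directly left-recursive. The standard transformation for
  A → A α₁ | ... | A α_m | β₁ | ... | β_n
is
  A  → β₁ A' | ... | β_n A'
  A' → α₁ A' | ... | α_m A' | ε

E → T T becomes E → T T E'
E → + becomes E → + E'
E → E T + becomes E' → T + E'
Add E' → ε

Productions for other non-terminals are unchanged:
  T → +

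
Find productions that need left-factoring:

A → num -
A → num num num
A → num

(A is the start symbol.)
Yes, A has productions with common prefix 'num'

Left-factoring is needed when two productions for the same non-terminal
share a common prefix on the right-hand side.

Productions for A:
  A → num -
  A → num num num
  A → num

Found common prefix 'num' in productions for A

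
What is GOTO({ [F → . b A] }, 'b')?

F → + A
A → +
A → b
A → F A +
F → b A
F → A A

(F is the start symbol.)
{ [A → . +], [A → . F A +], [A → . b], [F → . + A], [F → . A A], [F → . b A], [F → b . A] }

GOTO(I, 'b') = CLOSURE({ [A → αX.β] : [A → α.Xβ] ∈ I, X = 'b' })

Items with dot before 'b', with the dot advanced:
  [F → . b A] → [F → b . A]
Closure of the advanced items:
  [F → b . A] has the dot before A: add [A → . +], [A → . b], [A → . F A +]
  [A → . F A +] has the dot before F: add [F → . + A], [F → . b A], [F → . A A]

GOTO = { [A → . +], [A → . F A +], [A → . b], [F → . + A], [F → . A A], [F → . b A], [F → b . A] }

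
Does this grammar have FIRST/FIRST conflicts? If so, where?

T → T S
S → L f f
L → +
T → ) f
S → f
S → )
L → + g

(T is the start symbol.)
Yes. T → T S / T → ')' f on { ')' }; L → '+' / L → '+' g on { '+' }

A FIRST/FIRST conflict occurs when two productions N → α and N → β for the same non-terminal have FIRST(α) ∩ FIRST(β) ≠ ∅ (with ε ∈ FIRST of a nullable right-hand side, so two nullable alternatives also conflict).

FIRST sets of the non-terminals at (or reachable through a nullable prefix from) the front of some alternative:
  FIRST(T) = { ')' }
  FIRST(L) = { '+' }

Productions for T:
  T → T S: FIRST = { ')' }
  T → ) f: FIRST = { ')' }
Productions for S:
  S → L f f: FIRST = { '+' }
  S → f: FIRST = { 'f' }
  S → ): FIRST = { ')' }
Productions for L:
  L → +: FIRST = { '+' }
  L → + g: FIRST = { '+' }

Conflict for T: T → T S and T → ) f
  Overlap: { ')' }
Conflict for L: L → + and L → + g
  Overlap: { '+' }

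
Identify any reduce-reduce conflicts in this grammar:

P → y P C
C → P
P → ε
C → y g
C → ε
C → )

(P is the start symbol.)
A reduce-reduce conflict occurs when an LR(0) state has two complete items [A → α .] and [B → β .] — both call for a reduction, and with no lookahead the parser cannot choose between them.

Augment with P' → P and build the canonical LR(0) collection (I0 = CLOSURE({[P' → . P]}), then GOTO on every symbol after a dot until no new states appear). It has 9 states:
  I0: { [P → . y P C], [P → .], [P' → . P] }  — shift, reduce
  I1: { [P' → P .] }  — accept
  I2: { [P → . y P C], [P → .], [P → y . P C] }  — shift, reduce
  I3: { [C → . )], [C → . P], [C → . y g], [C → .], [P → . y P C], [P → .], [P → y P . C] }  — shift, 2 reduces
  I4: { [C → ) .] }  — reduce
  I5: { [P → y P C .] }  — reduce
  I6: { [C → P .] }  — reduce
  I7: { [C → y . g], [P → . y P C], [P → .], [P → y . P C] }  — shift, reduce
  I8: { [C → y g .] }  — reduce

I3 contains complete items [C → .], [P → .] — reduce-reduce conflict.

Answer: Yes — I3: [C → .] vs [P → .]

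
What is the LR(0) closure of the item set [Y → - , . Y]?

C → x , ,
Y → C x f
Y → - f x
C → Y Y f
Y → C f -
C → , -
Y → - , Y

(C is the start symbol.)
Start with: [Y → - , . Y]
  [Y → - , . Y] has the dot before Y: add [Y → . C x f], [Y → . - f x], [Y → . C f -], [Y → . - , Y]
  [Y → . C x f] has the dot before C: add [C → . x , ,], [C → . Y Y f], [C → . , -]
No further items can be added.

CLOSURE = { [C → . , -], [C → . Y Y f], [C → . x , ,], [Y → - , . Y], [Y → . - , Y], [Y → . - f x], [Y → . C f -], [Y → . C x f] }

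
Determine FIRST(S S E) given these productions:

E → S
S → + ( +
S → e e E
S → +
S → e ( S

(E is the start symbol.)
{ '+', 'e' }

FIRST sets of the non-terminals involved (from the grammar, by fixed-point iteration):
  FIRST(S) = { '+', 'e' }

To compute FIRST(S S E), process the symbols left to right:
Symbol S is a non-terminal. Add FIRST(S) \ {ε} = { '+', 'e' }
S is not nullable (ε ∉ FIRST(S)), so stop here.
FIRST(S S E) = { '+', 'e' }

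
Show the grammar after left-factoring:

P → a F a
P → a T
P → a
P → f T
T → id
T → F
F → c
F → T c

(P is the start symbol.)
Left-factoring transforms A → αβ₁ | αβ₂ into A → αA' and A' → β₁ | β₂
(α is the longest common prefix among the alternatives). Repeat until
no nonterminal has two alternatives with a common prefix.

Round 1: P has alternatives sharing prefix 'a'. Introduce P': P → a P'
  Add: P' → F a
  Add: P' → T
  Add: P' → ε

No remaining common prefixes — done.

Resulting grammar:
P → a P'
P' → F a
P' → T
P' → ε
P → f T
T → id
T → F
F → c
F → T c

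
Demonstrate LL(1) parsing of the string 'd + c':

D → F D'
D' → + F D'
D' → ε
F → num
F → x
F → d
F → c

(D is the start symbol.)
LL(1) parsing maintains a stack (initially the start symbol over $) and the input. At each step: if the stack top is a terminal, match it against the current input token; if it is a non-terminal N, replace it with the RHS of M[N, lookahead] (the unique production whose predict set contains the lookahead).

Stack is shown with the top on the left.

Stack     Input    Action
-------------------------
D $       d + c $  output D → F D'
F D' $    d + c $  output F → d
d D' $    d + c $  match 'd'
D' $      + c $    output D' → + F D'
+ F D' $  + c $    match '+'
F D' $    c $      output F → c
c D' $    c $      match 'c'
D' $      $        output D' → ε
$         $        accept

The string is accepted.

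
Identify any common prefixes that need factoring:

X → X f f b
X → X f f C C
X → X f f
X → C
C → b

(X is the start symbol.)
Left-factoring is needed when two productions for the same non-terminal
share a common prefix on the right-hand side.

Productions for X:
  X → X f f b
  X → X f f C C
  X → X f f
  X → C

Found common prefix 'X f f' in productions for X

Answer: Yes, X has productions with common prefix 'X f f'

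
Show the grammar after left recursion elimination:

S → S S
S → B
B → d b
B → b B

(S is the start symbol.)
S → B S'
S' → S S'
S' → ε
B → d b
B → b B

S is directly left-recursive. The standard transformation for
  A → A α₁ | ... | A α_m | β₁ | ... | β_n
is
  A  → β₁ A' | ... | β_n A'
  A' → α₁ A' | ... | α_m A' | ε

S → B becomes S → B S'
S → S S becomes S' → S S'
Add S' → ε

Productions for other non-terminals are unchanged:
  B → d b
  B → b B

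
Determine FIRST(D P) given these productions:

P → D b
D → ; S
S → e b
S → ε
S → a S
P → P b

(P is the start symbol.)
{ ';' }

FIRST sets of the non-terminals involved (from the grammar, by fixed-point iteration):
  FIRST(D) = { ';' }

To compute FIRST(D P), process the symbols left to right:
Symbol D is a non-terminal. Add FIRST(D) \ {ε} = { ';' }
D is not nullable (ε ∉ FIRST(D)), so stop here.
FIRST(D P) = { ';' }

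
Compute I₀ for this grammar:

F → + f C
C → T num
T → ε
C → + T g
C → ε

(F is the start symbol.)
{ [F → . + f C], [F' → . F] }

First, augment the grammar with F' → F
I₀ = CLOSURE({ [F' → . F] }):
  [F' → . F] has the dot before F: add [F → . + f C]
No further items can be added.

I₀ = { [F → . + f C], [F' → . F] }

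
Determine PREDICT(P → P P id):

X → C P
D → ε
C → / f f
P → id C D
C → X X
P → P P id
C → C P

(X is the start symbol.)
PREDICT(P → P P id) = (FIRST(RHS) \ {ε}) ∪ (FOLLOW(P) if ε ∈ FIRST(RHS), i.e. RHS ⇒* ε)
FIRST(P) = { 'id' }
FIRST(P P id) = { 'id' }
ε ∉ FIRST(P P id), so FOLLOW(P) is not added.
PREDICT(P → P P id) = { 'id' }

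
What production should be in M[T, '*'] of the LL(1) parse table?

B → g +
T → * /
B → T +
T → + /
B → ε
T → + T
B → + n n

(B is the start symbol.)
To find M[T, '*'], we find productions for T where '*' is in the predict set (PREDICT(N → α) = (FIRST(α) \ {ε}) ∪ (FOLLOW(N) if α ⇒* ε)).

T → * /: PREDICT = { '*' }
  '*' is in predict set, so this production goes in M[T, '*']
T → + /: PREDICT = { '+' }
T → + T: PREDICT = { '+' }

M[T, '*'] = T → * /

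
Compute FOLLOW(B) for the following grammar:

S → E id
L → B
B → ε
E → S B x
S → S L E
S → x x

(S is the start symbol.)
To compute FOLLOW(B), find every occurrence of B on a right-hand side N → α B β: add FIRST(β) \ {ε}, and if β is empty or nullable also add FOLLOW(N). Iterate to a fixed point.

In L → B: B is at the end, add FOLLOW(L)
In E → S B x: B is followed by x, add FIRST(x) \ {ε} = { 'x' }

The FOLLOW sets referred to above (computed the same way, to a fixed point):
  FOLLOW(L) = { 'x' }

Taking the union: FOLLOW(B) = { 'x' }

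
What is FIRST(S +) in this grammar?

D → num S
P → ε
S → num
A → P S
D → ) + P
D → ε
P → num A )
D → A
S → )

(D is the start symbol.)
{ ')', 'num' }

FIRST sets of the non-terminals involved (from the grammar, by fixed-point iteration):
  FIRST(S) = { ')', 'num' }

To compute FIRST(S +), process the symbols left to right:
Symbol S is a non-terminal. Add FIRST(S) \ {ε} = { ')', 'num' }
S is not nullable (ε ∉ FIRST(S)), so stop here.
FIRST(S +) = { ')', 'num' }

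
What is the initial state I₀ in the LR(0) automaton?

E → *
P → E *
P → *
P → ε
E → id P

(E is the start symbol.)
First, augment the grammar with E' → E
I₀ = CLOSURE({ [E' → . E] }):
  [E' → . E] has the dot before E: add [E → . *], [E → . id P]
No further items can be added.

I₀ = { [E → . *], [E → . id P], [E' → . E] }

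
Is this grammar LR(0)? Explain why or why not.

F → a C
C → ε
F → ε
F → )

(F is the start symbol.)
Augment with F' → F and build the canonical LR(0) collection (I0 = CLOSURE({[F' → . F]}), then GOTO on every symbol after a dot until no new states appear). It has 5 states:
  I0: { [F → . )], [F → . a C], [F → .], [F' → . F] }  — shift, reduce
  I1: { [F → ) .] }  — reduce
  I2: { [F' → F .] }  — accept
  I3: { [C → .], [F → a . C] }  — reduce
  I4: { [F → a C .] }  — reduce

Conflict in state I0:
  Shift-reduce conflict between [F → .] and [F → . )]
So the grammar is NOT LR(0).

Answer: No. Shift-reduce conflict between [F → .] and [F → . )]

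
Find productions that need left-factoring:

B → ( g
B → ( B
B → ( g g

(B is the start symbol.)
Left-factoring is needed when two productions for the same non-terminal
share a common prefix on the right-hand side.

Productions for B:
  B → ( g
  B → ( B
  B → ( g g

Found common prefix '(' in productions for B

Answer: Yes, B has productions with common prefix '('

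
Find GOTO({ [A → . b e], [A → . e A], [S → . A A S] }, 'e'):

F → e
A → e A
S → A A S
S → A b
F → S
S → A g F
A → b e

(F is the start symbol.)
GOTO(I, 'e') = CLOSURE({ [A → αX.β] : [A → α.Xβ] ∈ I, X = 'e' })

Items with dot before 'e', with the dot advanced:
  [A → . e A] → [A → e . A]
Closure of the advanced items:
  [A → e . A] has the dot before A: add [A → . e A], [A → . b e]

GOTO = { [A → . b e], [A → . e A], [A → e . A] }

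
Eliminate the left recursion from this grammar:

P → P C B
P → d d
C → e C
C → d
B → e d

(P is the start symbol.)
P → d d P'
P' → C B P'
P' → ε
C → e C
C → d
B → e d

P is directly left-recursive. The standard transformation for
  A → A α₁ | ... | A α_m | β₁ | ... | β_n
is
  A  → β₁ A' | ... | β_n A'
  A' → α₁ A' | ... | α_m A' | ε

P → d d becomes P → d d P'
P → P C B becomes P' → C B P'
Add P' → ε

Productions for other non-terminals are unchanged:
  C → e C
  C → d
  B → e d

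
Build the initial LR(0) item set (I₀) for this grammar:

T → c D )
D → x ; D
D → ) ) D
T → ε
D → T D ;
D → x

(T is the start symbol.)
First, augment the grammar with T' → T
I₀ = CLOSURE({ [T' → . T] }):
  [T' → . T] has the dot before T: add [T → . c D )], [T → .]
No further items can be added.

I₀ = { [T → . c D )], [T → .], [T' → . T] }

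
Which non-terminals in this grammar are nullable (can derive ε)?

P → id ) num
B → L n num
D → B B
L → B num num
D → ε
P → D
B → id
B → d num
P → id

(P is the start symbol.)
A non-terminal is nullable if it can derive ε (the empty string): either it has an ε-production, or it has a production whose right-hand side consists entirely of nullable non-terminals.

ε-productions: D → ε
So D is immediately nullable.
P → D: every symbol on the right is nullable, so P is nullable too.
No further non-terminal can be added: every production for the remaining non-terminals contains a terminal or a non-nullable non-terminal.
Nullable = { 'D', 'P' }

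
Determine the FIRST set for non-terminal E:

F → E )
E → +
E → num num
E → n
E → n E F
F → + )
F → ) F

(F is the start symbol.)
From E → +:
  - '+' is a terminal: add '+' and stop
From E → num num:
  - num is a terminal: add 'num' and stop
From E → n:
  - n is a terminal: add 'n' and stop
From E → n E F:
  - n is a terminal: add 'n' and stop

Collecting: FIRST(E) = { '+', 'n', 'num' }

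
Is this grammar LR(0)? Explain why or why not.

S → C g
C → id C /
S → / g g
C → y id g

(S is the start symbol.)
Yes, the grammar is LR(0)

Augment with S' → S and build the canonical LR(0) collection (I0 = CLOSURE({[S' → . S]}), then GOTO on every symbol after a dot until no new states appear). It has 13 states:
  I0: { [C → . id C /], [C → . y id g], [S → . / g g], [S → . C g], [S' → . S] }  — shift
  I1: { [S → / . g g] }  — shift
  I2: { [S → C . g] }  — shift
  I3: { [S' → S .] }  — accept
  I4: { [C → . id C /], [C → . y id g], [C → id . C /] }  — shift
  I5: { [C → y . id g] }  — shift
  I6: { [C → y id . g] }  — shift
  I7: { [C → y id g .] }  — reduce
  I8: { [C → id C . /] }  — shift
  I9: { [C → id C / .] }  — reduce
  I10: { [S → C g .] }  — reduce
  I11: { [S → / g . g] }  — shift
  I12: { [S → / g g .] }  — reduce

Every state is either a pure shift/goto state or contains exactly one complete item and nothing to shift — no conflicts. The grammar is LR(0).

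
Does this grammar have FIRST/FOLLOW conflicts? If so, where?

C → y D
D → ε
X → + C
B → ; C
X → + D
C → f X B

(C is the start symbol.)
A FIRST/FOLLOW conflict occurs when a non-terminal N has a nullable alternative N → β (β ⇒* ε) and another alternative N → α with FIRST(α) ∩ FOLLOW(N) ≠ ∅: on such a lookahead the parser cannot decide between expanding α and letting N vanish via β.

Nullable non-terminals: D.
D has a nullable alternative but only one production, so nothing to check.

B, C, X have no nullable alternative, so no FIRST/FOLLOW check is needed there.

No FIRST/FOLLOW conflicts found.

Answer: No FIRST/FOLLOW conflicts.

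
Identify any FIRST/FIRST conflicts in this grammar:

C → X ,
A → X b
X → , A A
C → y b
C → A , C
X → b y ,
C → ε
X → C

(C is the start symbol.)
FIRST sets of the non-terminals at (or reachable through a nullable prefix from) the front of some alternative:
  FIRST(X) = { ',', 'b', 'y', ε }
  FIRST(A) = { ',', 'b', 'y' }
  FIRST(C) = { ',', 'b', 'y', ε }

Productions for C:
  C → X ,: FIRST = { ',', 'b', 'y' }
  C → y b: FIRST = { 'y' }
  C → A , C: FIRST = { ',', 'b', 'y' }
  C → ε: FIRST = { ε }
Productions for X:
  X → , A A: FIRST = { ',' }
  X → b y ,: FIRST = { 'b' }
  X → C: FIRST = { ',', 'b', 'y', ε }
A has only one production, so no FIRST/FIRST conflict is possible there.

Conflict for C: C → X , and C → y b
  Overlap: { 'y' }
Conflict for C: C → X , and C → A , C
  Overlap: { ',', 'b', 'y' }
Conflict for C: C → y b and C → A , C
  Overlap: { 'y' }
Conflict for X: X → , A A and X → C
  Overlap: { ',' }
Conflict for X: X → b y , and X → C
  Overlap: { 'b' }

Answer: Yes. C → X ',' / C → y b on { 'y' }; C → X ',' / C → A ',' C on { ',', 'b', 'y' }; C → y b / C → A ',' C on { 'y' }; X → ',' A A / X → C on { ',' }; X → b y ',' / X → C on { 'b' }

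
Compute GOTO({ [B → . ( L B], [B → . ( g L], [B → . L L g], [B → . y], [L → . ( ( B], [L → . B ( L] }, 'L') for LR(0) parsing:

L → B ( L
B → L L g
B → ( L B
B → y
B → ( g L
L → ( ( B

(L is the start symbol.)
GOTO(I, 'L') = CLOSURE({ [A → αX.β] : [A → α.Xβ] ∈ I, X = 'L' })

Items with dot before 'L', with the dot advanced:
  [B → . L L g] → [B → L . L g]
Closure of the advanced items:
  [B → L . L g] has the dot before L: add [L → . B ( L], [L → . ( ( B]
  [L → . B ( L] has the dot before B: add [B → . L L g], [B → . ( L B], [B → . y], [B → . ( g L]

GOTO = { [B → . ( L B], [B → . ( g L], [B → . L L g], [B → . y], [B → L . L g], [L → . ( ( B], [L → . B ( L] }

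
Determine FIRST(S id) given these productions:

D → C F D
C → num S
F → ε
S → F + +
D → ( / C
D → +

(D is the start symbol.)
FIRST sets of the non-terminals involved (from the grammar, by fixed-point iteration):
  FIRST(S) = { '+' }

To compute FIRST(S id), process the symbols left to right:
Symbol S is a non-terminal. Add FIRST(S) \ {ε} = { '+' }
S is not nullable (ε ∉ FIRST(S)), so stop here.
FIRST(S id) = { '+' }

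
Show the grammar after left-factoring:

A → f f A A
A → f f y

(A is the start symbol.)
Left-factoring transforms A → αβ₁ | αβ₂ into A → αA' and A' → β₁ | β₂
(α is the longest common prefix among the alternatives). Repeat until
no nonterminal has two alternatives with a common prefix.

Round 1: A has alternatives sharing prefix 'f f'. Introduce A': A → f f A'
  Add: A' → A A
  Add: A' → y

No remaining common prefixes — done.

Resulting grammar:
A → f f A'
A' → A A
A' → y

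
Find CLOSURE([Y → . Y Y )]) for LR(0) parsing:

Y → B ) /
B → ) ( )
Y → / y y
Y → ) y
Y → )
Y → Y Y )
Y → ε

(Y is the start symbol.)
Start with: [Y → . Y Y )]
  [Y → . Y Y )] has the dot before Y: add [Y → . B ) /], [Y → . / y y], [Y → . ) y], [Y → . )], [Y → .]
  [Y → . B ) /] has the dot before B: add [B → . ) ( )]
No further items can be added.

CLOSURE = { [B → . ) ( )], [Y → . ) y], [Y → . )], [Y → . / y y], [Y → . B ) /], [Y → . Y Y )], [Y → .] }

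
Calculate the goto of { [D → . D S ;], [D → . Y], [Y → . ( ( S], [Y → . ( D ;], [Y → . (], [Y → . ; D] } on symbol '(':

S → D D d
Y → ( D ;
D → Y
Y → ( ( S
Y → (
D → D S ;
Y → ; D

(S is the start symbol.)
{ [D → . D S ;], [D → . Y], [Y → ( . ( S], [Y → ( . D ;], [Y → ( .], [Y → . ( ( S], [Y → . ( D ;], [Y → . (], [Y → . ; D] }

GOTO(I, '(') = CLOSURE({ [A → αX.β] : [A → α.Xβ] ∈ I, X = '(' })

Items with dot before '(', with the dot advanced:
  [Y → . (] → [Y → ( .]
  [Y → . ( ( S] → [Y → ( . ( S]
  [Y → . ( D ;] → [Y → ( . D ;]
Closure of the advanced items:
  [Y → ( . D ;] has the dot before D: add [D → . Y], [D → . D S ;]
  [D → . Y] has the dot before Y: add [Y → . ( D ;], [Y → . ( ( S], [Y → . (], [Y → . ; D]

GOTO = { [D → . D S ;], [D → . Y], [Y → ( . ( S], [Y → ( . D ;], [Y → ( .], [Y → . ( ( S], [Y → . ( D ;], [Y → . (], [Y → . ; D] }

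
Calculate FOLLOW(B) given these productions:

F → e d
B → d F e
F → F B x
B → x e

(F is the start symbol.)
In F → F B x: B is followed by x, add FIRST(x) \ {ε} = { 'x' }

Taking the union: FOLLOW(B) = { 'x' }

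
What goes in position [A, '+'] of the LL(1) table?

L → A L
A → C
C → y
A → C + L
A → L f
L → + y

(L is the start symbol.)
To find M[A, '+'], we find productions for A where '+' is in the predict set (PREDICT(N → α) = (FIRST(α) \ {ε}) ∪ (FOLLOW(N) if α ⇒* ε)).

Relevant sets:
  FIRST(C) = { 'y' }
  FIRST(L) = { '+', 'y' }

A → C: PREDICT = { 'y' }
A → C + L: PREDICT = { 'y' }
A → L f: PREDICT = { '+', 'y' }
  '+' is in predict set, so this production goes in M[A, '+']

M[A, '+'] = A → L f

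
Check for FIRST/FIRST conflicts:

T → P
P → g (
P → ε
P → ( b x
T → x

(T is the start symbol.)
No FIRST/FIRST conflicts.

A FIRST/FIRST conflict occurs when two productions N → α and N → β for the same non-terminal have FIRST(α) ∩ FIRST(β) ≠ ∅ (with ε ∈ FIRST of a nullable right-hand side, so two nullable alternatives also conflict).

FIRST sets of the non-terminals at (or reachable through a nullable prefix from) the front of some alternative:
  FIRST(P) = { '(', 'g', ε }

Productions for T:
  T → P: FIRST = { '(', 'g', ε }
  T → x: FIRST = { 'x' }
Productions for P:
  P → g (: FIRST = { 'g' }
  P → ε: FIRST = { ε }
  P → ( b x: FIRST = { '(' }

All alternatives of each non-terminal have pairwise disjoint FIRST sets.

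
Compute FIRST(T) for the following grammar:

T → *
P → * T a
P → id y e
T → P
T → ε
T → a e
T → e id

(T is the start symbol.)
FIRST sets of the other non-terminals involved (by the same procedure, iterated to a fixed point):
  FIRST(P) = { '*', 'id' }

From T → *:
  - '*' is a terminal: add '*' and stop
From T → P:
  - P is a non-terminal: add FIRST(P) \ {ε} = { '*', 'id' }
    P is not nullable, so stop
From T → ε:
  - ε-production, so ε ∈ FIRST(T)
From T → a e:
  - a is a terminal: add 'a' and stop
From T → e id:
  - e is a terminal: add 'e' and stop

Collecting: FIRST(T) = { '*', 'a', 'e', 'id', ε }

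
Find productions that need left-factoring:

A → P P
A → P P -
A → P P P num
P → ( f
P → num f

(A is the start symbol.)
Yes, A has productions with common prefix 'P P'

Left-factoring is needed when two productions for the same non-terminal
share a common prefix on the right-hand side.

Productions for A:
  A → P P
  A → P P -
  A → P P P num
Productions for P:
  P → ( f
  P → num f

Found common prefix 'P P' in productions for A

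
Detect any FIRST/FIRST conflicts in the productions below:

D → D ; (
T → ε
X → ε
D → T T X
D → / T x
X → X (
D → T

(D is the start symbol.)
Yes. D → D ';' '(' / D → T T X on { '(' }; D → D ';' '(' / D → '/' T x on { '/' }; D → T T X / D → T on { ε }

FIRST sets of the non-terminals at (or reachable through a nullable prefix from) the front of some alternative:
  FIRST(D) = { '(', '/', ';', ε }
  FIRST(T) = { ε }
  FIRST(X) = { '(', ε }

Productions for D:
  D → D ; (: FIRST = { '(', '/', ';' }
  D → T T X: FIRST = { '(', ε }
  D → / T x: FIRST = { '/' }
  D → T: FIRST = { ε }
Productions for X:
  X → ε: FIRST = { ε }
  X → X (: FIRST = { '(' }
T has only one production, so no FIRST/FIRST conflict is possible there.

Conflict for D: D → D ; ( and D → T T X
  Overlap: { '(' }
Conflict for D: D → D ; ( and D → / T x
  Overlap: { '/' }
Conflict for D: D → T T X and D → T
  Overlap: { ε }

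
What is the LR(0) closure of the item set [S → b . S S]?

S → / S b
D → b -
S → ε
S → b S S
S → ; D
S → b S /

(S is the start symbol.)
{ [S → . / S b], [S → . ; D], [S → . b S /], [S → . b S S], [S → .], [S → b . S S] }

Start with: [S → b . S S]
  [S → b . S S] has the dot before S: add [S → . / S b], [S → .], [S → . b S S], [S → . ; D], [S → . b S /]
No further items can be added.

CLOSURE = { [S → . / S b], [S → . ; D], [S → . b S /], [S → . b S S], [S → .], [S → b . S S] }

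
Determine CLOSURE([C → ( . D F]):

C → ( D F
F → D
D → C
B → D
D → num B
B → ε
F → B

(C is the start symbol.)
To compute CLOSURE, for each item [A → α.Bβ] where B is a non-terminal, add [B → .γ] for all productions B → γ; repeat for the newly added items until nothing changes.

Start with: [C → ( . D F]
  [C → ( . D F] has the dot before D: add [D → . C], [D → . num B]
  [D → . C] has the dot before C: add [C → . ( D F]
No further items can be added.

CLOSURE = { [C → ( . D F], [C → . ( D F], [D → . C], [D → . num B] }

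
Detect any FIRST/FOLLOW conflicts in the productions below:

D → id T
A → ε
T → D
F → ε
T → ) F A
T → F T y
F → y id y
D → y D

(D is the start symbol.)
Yes. F → y id y with FOLLOW(F) on { 'y' }

Nullable non-terminals: A, F.
A has a nullable alternative but only one production, so nothing to check.

F: nullable alternative(s) F → ε; FOLLOW(F) = { $, ')', 'id', 'y' }
  F → ε: FIRST \ {ε} = { } — this is the only nullable alternative, skip
  F → y id y: FIRST \ {ε} = { 'y' } — overlaps FOLLOW(F) on { 'y' }: CONFLICT

D, T have no nullable alternative, so no FIRST/FOLLOW check is needed there.

So the grammar has 1 FIRST/FOLLOW conflict (marked CONFLICT above).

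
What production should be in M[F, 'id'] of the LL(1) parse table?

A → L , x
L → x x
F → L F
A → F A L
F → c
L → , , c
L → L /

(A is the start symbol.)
Empty (error entry)

To find M[F, 'id'], we find productions for F where 'id' is in the predict set (PREDICT(N → α) = (FIRST(α) \ {ε}) ∪ (FOLLOW(N) if α ⇒* ε)).

Relevant sets:
  FIRST(L) = { ',', 'x' }

F → L F: PREDICT = { ',', 'x' }
F → c: PREDICT = { 'c' }

M[F, 'id'] is empty (no production applies)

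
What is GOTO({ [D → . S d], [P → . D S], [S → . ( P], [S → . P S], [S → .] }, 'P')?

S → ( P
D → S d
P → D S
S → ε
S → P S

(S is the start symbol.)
GOTO(I, 'P') = CLOSURE({ [A → αX.β] : [A → α.Xβ] ∈ I, X = 'P' })

Items with dot before 'P', with the dot advanced:
  [S → . P S] → [S → P . S]
Closure of the advanced items:
  [S → P . S] has the dot before S: add [S → . ( P], [S → .], [S → . P S]
  [S → . P S] has the dot before P: add [P → . D S]
  [P → . D S] has the dot before D: add [D → . S d]

GOTO = { [D → . S d], [P → . D S], [S → . ( P], [S → . P S], [S → .], [S → P . S] }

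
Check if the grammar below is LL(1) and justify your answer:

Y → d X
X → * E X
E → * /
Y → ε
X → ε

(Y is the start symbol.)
Yes, the grammar is LL(1).

Relevant sets:
  FOLLOW(Y) = { $ }
  FOLLOW(X) = { $ }

For Y:
  PREDICT(Y → d X) = { 'd' }
  PREDICT(Y → ε) = { $ }
For X:
  PREDICT(X → '*' E X) = { '*' }
  PREDICT(X → ε) = { $ }
E has a single production, so nothing to check there.

All predict sets are disjoint. The grammar IS LL(1).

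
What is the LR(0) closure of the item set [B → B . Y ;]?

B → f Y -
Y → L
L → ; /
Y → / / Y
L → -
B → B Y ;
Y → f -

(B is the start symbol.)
{ [B → B . Y ;], [L → . -], [L → . ; /], [Y → . / / Y], [Y → . L], [Y → . f -] }

To compute CLOSURE, for each item [A → α.Bβ] where B is a non-terminal, add [B → .γ] for all productions B → γ; repeat for the newly added items until nothing changes.

Start with: [B → B . Y ;]
  [B → B . Y ;] has the dot before Y: add [Y → . L], [Y → . / / Y], [Y → . f -]
  [Y → . L] has the dot before L: add [L → . ; /], [L → . -]
No further items can be added.

CLOSURE = { [B → B . Y ;], [L → . -], [L → . ; /], [Y → . / / Y], [Y → . L], [Y → . f -] }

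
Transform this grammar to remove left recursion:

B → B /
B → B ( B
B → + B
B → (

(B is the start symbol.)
B is directly left-recursive. The standard transformation for
  A → A α₁ | ... | A α_m | β₁ | ... | β_n
is
  A  → β₁ A' | ... | β_n A'
  A' → α₁ A' | ... | α_m A' | ε

B → + B becomes B → + B B'
B → ( becomes B → ( B'
B → B / becomes B' → / B'
B → B ( B becomes B' → ( B B'
Add B' → ε

Resulting grammar:
B → + B B'
B → ( B'
B' → / B'
B' → ( B B'
B' → ε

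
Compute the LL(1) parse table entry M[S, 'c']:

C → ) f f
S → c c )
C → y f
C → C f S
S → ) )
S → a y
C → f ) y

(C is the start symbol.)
S → c c )

To find M[S, 'c'], we find productions for S where 'c' is in the predict set (PREDICT(N → α) = (FIRST(α) \ {ε}) ∪ (FOLLOW(N) if α ⇒* ε)).

S → c c ): PREDICT = { 'c' }
  'c' is in predict set, so this production goes in M[S, 'c']
S → ) ): PREDICT = { ')' }
S → a y: PREDICT = { 'a' }

M[S, 'c'] = S → c c )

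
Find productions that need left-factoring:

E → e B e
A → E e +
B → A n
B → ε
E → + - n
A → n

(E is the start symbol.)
No, left-factoring is not needed

Left-factoring is needed when two productions for the same non-terminal
share a common prefix on the right-hand side.

Productions for E:
  E → e B e
  E → + - n
Productions for A:
  A → E e +
  A → n
Productions for B:
  B → A n
  B → ε

No common prefixes found.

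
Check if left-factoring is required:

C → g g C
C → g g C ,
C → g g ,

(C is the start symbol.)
Yes, C has productions with common prefix 'g g'

Left-factoring is needed when two productions for the same non-terminal
share a common prefix on the right-hand side.

Productions for C:
  C → g g C
  C → g g C ,
  C → g g ,

Found common prefix 'g g' in productions for C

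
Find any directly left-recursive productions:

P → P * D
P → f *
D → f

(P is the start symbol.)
Yes, P is left-recursive

P → P * D: LEFT RECURSIVE (starts with P)
P → f *: starts with f
D → f: starts with f

The grammar has direct left recursion on: P.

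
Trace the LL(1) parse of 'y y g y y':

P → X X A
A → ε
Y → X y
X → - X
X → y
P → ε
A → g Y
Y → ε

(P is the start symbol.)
LL(1) parsing maintains a stack (initially the start symbol over $) and the input. At each step: if the stack top is a terminal, match it against the current input token; if it is a non-terminal N, replace it with the RHS of M[N, lookahead] (the unique production whose predict set contains the lookahead).

Stack is shown with the top on the left.

Stack    Input        Action
----------------------------
P $      y y g y y $  output P → X X A
X X A $  y y g y y $  output X → y
y X A $  y y g y y $  match 'y'
X A $    y g y y $    output X → y
y A $    y g y y $    match 'y'
A $      g y y $      output A → g Y
g Y $    g y y $      match 'g'
Y $      y y $        output Y → X y
X y $    y y $        output X → y
y y $    y y $        match 'y'
y $      y $          match 'y'
$        $            accept

The string is accepted.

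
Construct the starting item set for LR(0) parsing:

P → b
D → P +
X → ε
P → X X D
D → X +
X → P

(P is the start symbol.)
First, augment the grammar with P' → P
I₀ = CLOSURE({ [P' → . P] }):
  [P' → . P] has the dot before P: add [P → . b], [P → . X X D]
  [P → . X X D] has the dot before X: add [X → .], [X → . P]
No further items can be added.

I₀ = { [P → . X X D], [P → . b], [P' → . P], [X → . P], [X → .] }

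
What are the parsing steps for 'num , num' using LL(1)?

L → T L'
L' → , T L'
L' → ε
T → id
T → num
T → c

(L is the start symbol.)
LL(1) parsing maintains a stack (initially the start symbol over $) and the input. At each step: if the stack top is a terminal, match it against the current input token; if it is a non-terminal N, replace it with the RHS of M[N, lookahead] (the unique production whose predict set contains the lookahead).

Stack is shown with the top on the left.

Stack     Input        Action
-----------------------------
L $       num , num $  output L → T L'
T L' $    num , num $  output T → num
num L' $  num , num $  match 'num'
L' $      , num $      output L' → , T L'
, T L' $  , num $      match ','
T L' $    num $        output T → num
num L' $  num $        match 'num'
L' $      $            output L' → ε
$         $            accept

The string is accepted.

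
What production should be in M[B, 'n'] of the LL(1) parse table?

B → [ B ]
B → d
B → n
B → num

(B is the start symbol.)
To find M[B, 'n'], we find productions for B where 'n' is in the predict set (PREDICT(N → α) = (FIRST(α) \ {ε}) ∪ (FOLLOW(N) if α ⇒* ε)).

B → [ B ]: PREDICT = { '[' }
B → d: PREDICT = { 'd' }
B → n: PREDICT = { 'n' }
  'n' is in predict set, so this production goes in M[B, 'n']
B → num: PREDICT = { 'num' }

M[B, 'n'] = B → n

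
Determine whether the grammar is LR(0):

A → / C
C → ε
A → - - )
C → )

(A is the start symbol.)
A grammar is LR(0) if no state in the canonical LR(0) collection has:
  - both a shift item (dot before a terminal) and a complete item (shift-reduce conflict), or
  - two or more complete items (reduce-reduce conflict; the accept item [A' → A .] counts as a complete item here).

Augment with A' → A and build the canonical LR(0) collection (I0 = CLOSURE({[A' → . A]}), then GOTO on every symbol after a dot until no new states appear). It has 8 states:
  I0: { [A → . - - )], [A → . / C], [A' → . A] }  — shift
  I1: { [A → - . - )] }  — shift
  I2: { [A → / . C], [C → . )], [C → .] }  — shift, reduce
  I3: { [A' → A .] }  — accept
  I4: { [C → ) .] }  — reduce
  I5: { [A → / C .] }  — reduce
  I6: { [A → - - . )] }  — shift
  I7: { [A → - - ) .] }  — reduce

Conflict in state I2:
  Shift-reduce conflict between [C → .] and [C → . )]
So the grammar is NOT LR(0).

Answer: No. Shift-reduce conflict between [C → .] and [C → . )]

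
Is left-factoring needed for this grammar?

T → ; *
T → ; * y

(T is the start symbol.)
Left-factoring is needed when two productions for the same non-terminal
share a common prefix on the right-hand side.

Productions for T:
  T → ; *
  T → ; * y

Found common prefix '; *' in productions for T

Answer: Yes, T has productions with common prefix '; *'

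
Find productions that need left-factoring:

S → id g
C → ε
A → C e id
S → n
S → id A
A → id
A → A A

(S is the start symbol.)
Yes, S has productions with common prefix 'id'

Left-factoring is needed when two productions for the same non-terminal
share a common prefix on the right-hand side.

Productions for S:
  S → id g
  S → n
  S → id A
Productions for A:
  A → C e id
  A → id
  A → A A

Found common prefix 'id' in productions for S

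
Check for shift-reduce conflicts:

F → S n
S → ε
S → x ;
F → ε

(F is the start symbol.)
A shift-reduce conflict occurs when an LR(0) state has both:
  - a complete (reduce) item [A → α .] (dot at the end), and
  - a shift item [B → β . c γ] (dot before a terminal).

Augment with F' → F and build the canonical LR(0) collection (I0 = CLOSURE({[F' → . F]}), then GOTO on every symbol after a dot until no new states appear). It has 6 states:
  I0: { [F → . S n], [F → .], [F' → . F], [S → . x ;], [S → .] }  — shift, 2 reduces
  I1: { [F' → F .] }  — accept
  I2: { [F → S . n] }  — shift
  I3: { [S → x . ;] }  — shift
  I4: { [S → x ; .] }  — reduce
  I5: { [F → S n .] }  — reduce

I0 contains reduce items [F → .], [S → .] and shift item [S → . x ;] — shift-reduce conflict.

Answer: Yes — I0: [F → .] vs [S → . x ;]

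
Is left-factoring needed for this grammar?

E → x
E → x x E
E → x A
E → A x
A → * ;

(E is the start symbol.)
Left-factoring is needed when two productions for the same non-terminal
share a common prefix on the right-hand side.

Productions for E:
  E → x
  E → x x E
  E → x A
  E → A x

Found common prefix 'x' in productions for E

Answer: Yes, E has productions with common prefix 'x'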